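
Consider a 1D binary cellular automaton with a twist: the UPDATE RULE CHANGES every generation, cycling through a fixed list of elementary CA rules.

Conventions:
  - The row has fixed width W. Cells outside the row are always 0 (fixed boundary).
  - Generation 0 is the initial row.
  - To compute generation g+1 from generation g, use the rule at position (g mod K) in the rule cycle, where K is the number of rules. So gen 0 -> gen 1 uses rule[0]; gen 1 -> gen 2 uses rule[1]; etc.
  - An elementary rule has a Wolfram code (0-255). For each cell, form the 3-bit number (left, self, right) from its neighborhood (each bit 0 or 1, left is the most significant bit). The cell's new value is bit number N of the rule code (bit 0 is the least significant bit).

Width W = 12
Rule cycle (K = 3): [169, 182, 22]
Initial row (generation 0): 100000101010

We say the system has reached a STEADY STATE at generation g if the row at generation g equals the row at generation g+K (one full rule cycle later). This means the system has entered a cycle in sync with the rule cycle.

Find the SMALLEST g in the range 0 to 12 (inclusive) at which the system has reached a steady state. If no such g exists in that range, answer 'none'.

Answer: none

Derivation:
Gen 0: 100000101010
Gen 1 (rule 169): 001110010100
Gen 2 (rule 182): 010101111110
Gen 3 (rule 22): 110100000001
Gen 4 (rule 169): 101001111100
Gen 5 (rule 182): 111110111010
Gen 6 (rule 22): 000000000011
Gen 7 (rule 169): 111111111010
Gen 8 (rule 182): 011111110111
Gen 9 (rule 22): 100000000000
Gen 10 (rule 169): 001111111111
Gen 11 (rule 182): 010111111110
Gen 12 (rule 22): 110000000001
Gen 13 (rule 169): 100111111100
Gen 14 (rule 182): 111011111010
Gen 15 (rule 22): 000000000011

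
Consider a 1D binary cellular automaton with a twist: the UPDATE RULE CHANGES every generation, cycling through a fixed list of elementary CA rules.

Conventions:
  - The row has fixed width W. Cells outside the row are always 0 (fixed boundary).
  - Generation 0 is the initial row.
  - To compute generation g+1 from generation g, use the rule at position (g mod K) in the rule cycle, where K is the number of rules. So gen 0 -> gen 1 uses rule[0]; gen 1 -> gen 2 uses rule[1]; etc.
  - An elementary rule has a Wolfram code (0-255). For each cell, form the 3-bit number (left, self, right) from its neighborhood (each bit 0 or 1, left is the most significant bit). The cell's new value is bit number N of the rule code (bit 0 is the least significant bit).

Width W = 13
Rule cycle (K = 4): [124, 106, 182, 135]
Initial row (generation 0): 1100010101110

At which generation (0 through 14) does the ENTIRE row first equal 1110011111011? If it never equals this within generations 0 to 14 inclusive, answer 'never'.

Answer: 1

Derivation:
Gen 0: 1100010101110
Gen 1 (rule 124): 1110011111011
Gen 2 (rule 106): 1010110001111
Gen 3 (rule 182): 1111001010110
Gen 4 (rule 135): 0110011010000
Gen 5 (rule 124): 0111011111000
Gen 6 (rule 106): 1101110001000
Gen 7 (rule 182): 0010101011100
Gen 8 (rule 135): 1110101001001
Gen 9 (rule 124): 1011111101101
Gen 10 (rule 106): 0110000111110
Gen 11 (rule 182): 1001001011101
Gen 12 (rule 135): 1011011001001
Gen 13 (rule 124): 1111111101101
Gen 14 (rule 106): 1000000111110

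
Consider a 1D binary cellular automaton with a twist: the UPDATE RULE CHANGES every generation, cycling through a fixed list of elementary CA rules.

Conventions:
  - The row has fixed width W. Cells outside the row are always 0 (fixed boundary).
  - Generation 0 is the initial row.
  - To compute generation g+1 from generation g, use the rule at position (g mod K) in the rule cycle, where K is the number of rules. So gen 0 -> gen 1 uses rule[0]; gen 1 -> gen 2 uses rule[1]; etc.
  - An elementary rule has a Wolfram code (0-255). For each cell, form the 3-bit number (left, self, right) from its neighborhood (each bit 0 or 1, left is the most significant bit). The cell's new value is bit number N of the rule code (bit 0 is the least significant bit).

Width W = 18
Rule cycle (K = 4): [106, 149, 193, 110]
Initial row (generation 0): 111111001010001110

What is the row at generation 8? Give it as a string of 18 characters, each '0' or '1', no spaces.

Gen 0: 111111001010001110
Gen 1 (rule 106): 100001010100011010
Gen 2 (rule 149): 111101010111000011
Gen 3 (rule 193): 011100000011011001
Gen 4 (rule 110): 110100000111111011
Gen 5 (rule 106): 111000001100001111
Gen 6 (rule 149): 010111100011100110
Gen 7 (rule 193): 000011101001100010
Gen 8 (rule 110): 000110111011100110

Answer: 000110111011100110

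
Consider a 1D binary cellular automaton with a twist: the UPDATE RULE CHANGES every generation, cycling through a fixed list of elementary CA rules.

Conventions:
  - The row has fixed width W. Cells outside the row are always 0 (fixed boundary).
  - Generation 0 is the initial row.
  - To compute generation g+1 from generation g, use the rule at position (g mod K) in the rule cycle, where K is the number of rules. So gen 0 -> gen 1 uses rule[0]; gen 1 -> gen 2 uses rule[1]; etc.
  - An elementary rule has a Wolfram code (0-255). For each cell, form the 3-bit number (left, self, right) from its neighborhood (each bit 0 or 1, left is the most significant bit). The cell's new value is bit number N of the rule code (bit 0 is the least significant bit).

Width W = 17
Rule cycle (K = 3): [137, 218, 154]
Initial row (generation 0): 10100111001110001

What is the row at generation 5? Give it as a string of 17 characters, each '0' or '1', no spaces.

Answer: 11011110111111010

Derivation:
Gen 0: 10100111001110001
Gen 1 (rule 137): 00000110001100100
Gen 2 (rule 218): 00001111011111010
Gen 3 (rule 154): 00011110011110001
Gen 4 (rule 137): 11011100011100100
Gen 5 (rule 218): 11011110111111010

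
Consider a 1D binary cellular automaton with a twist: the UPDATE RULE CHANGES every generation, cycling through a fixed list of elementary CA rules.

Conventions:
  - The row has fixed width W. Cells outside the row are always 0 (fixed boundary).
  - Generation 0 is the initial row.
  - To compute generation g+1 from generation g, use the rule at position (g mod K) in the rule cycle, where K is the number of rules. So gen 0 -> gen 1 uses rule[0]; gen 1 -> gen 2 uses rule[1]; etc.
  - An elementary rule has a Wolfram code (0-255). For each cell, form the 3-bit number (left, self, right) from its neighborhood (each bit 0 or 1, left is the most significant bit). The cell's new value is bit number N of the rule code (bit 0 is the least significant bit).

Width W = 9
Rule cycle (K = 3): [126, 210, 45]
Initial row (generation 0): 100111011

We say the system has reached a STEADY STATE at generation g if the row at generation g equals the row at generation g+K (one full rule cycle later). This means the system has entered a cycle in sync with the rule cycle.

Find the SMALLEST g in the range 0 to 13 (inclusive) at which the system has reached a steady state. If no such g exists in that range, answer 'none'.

Answer: 9

Derivation:
Gen 0: 100111011
Gen 1 (rule 126): 111101111
Gen 2 (rule 210): 011100111
Gen 3 (rule 45): 010000100
Gen 4 (rule 126): 111001110
Gen 5 (rule 210): 011110111
Gen 6 (rule 45): 010001100
Gen 7 (rule 126): 111011110
Gen 8 (rule 210): 011001111
Gen 9 (rule 45): 010001000
Gen 10 (rule 126): 111011100
Gen 11 (rule 210): 011001110
Gen 12 (rule 45): 010001000
Gen 13 (rule 126): 111011100
Gen 14 (rule 210): 011001110
Gen 15 (rule 45): 010001000
Gen 16 (rule 126): 111011100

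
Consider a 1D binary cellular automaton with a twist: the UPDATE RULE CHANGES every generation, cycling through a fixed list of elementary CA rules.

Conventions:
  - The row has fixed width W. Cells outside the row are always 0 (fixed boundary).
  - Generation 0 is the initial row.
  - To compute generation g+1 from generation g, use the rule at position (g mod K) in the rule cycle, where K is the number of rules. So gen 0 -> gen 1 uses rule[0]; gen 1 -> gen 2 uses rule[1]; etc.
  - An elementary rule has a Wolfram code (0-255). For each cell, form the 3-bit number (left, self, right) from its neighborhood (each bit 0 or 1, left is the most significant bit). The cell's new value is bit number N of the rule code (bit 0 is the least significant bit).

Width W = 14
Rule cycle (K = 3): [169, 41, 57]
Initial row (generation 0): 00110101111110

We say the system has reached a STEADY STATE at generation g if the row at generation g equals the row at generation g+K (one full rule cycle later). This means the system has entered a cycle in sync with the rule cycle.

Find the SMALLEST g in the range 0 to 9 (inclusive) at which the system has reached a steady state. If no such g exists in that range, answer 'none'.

Answer: 9

Derivation:
Gen 0: 00110101111110
Gen 1 (rule 169): 10101011111100
Gen 2 (rule 41): 01010110000001
Gen 3 (rule 57): 00101101111100
Gen 4 (rule 169): 10011011111001
Gen 5 (rule 41): 00010110000000
Gen 6 (rule 57): 11001101111111
Gen 7 (rule 169): 10001011111110
Gen 8 (rule 41): 00100110000000
Gen 9 (rule 57): 10010101111111
Gen 10 (rule 169): 00001011111110
Gen 11 (rule 41): 11100110000000
Gen 12 (rule 57): 10010101111111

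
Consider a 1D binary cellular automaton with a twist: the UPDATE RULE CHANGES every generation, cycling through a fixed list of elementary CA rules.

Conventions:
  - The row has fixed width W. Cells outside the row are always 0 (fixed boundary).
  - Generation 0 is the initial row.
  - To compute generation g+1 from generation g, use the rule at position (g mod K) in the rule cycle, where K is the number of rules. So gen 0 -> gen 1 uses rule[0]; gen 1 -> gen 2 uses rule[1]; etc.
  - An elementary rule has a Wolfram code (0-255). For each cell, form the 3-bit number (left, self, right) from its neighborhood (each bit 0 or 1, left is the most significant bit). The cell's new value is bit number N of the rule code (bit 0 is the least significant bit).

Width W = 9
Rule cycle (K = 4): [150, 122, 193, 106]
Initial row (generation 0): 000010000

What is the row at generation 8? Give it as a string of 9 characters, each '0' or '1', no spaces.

Answer: 101001101

Derivation:
Gen 0: 000010000
Gen 1 (rule 150): 000111000
Gen 2 (rule 122): 001101100
Gen 3 (rule 193): 100100101
Gen 4 (rule 106): 001001010
Gen 5 (rule 150): 011111011
Gen 6 (rule 122): 110001111
Gen 7 (rule 193): 010100111
Gen 8 (rule 106): 101001101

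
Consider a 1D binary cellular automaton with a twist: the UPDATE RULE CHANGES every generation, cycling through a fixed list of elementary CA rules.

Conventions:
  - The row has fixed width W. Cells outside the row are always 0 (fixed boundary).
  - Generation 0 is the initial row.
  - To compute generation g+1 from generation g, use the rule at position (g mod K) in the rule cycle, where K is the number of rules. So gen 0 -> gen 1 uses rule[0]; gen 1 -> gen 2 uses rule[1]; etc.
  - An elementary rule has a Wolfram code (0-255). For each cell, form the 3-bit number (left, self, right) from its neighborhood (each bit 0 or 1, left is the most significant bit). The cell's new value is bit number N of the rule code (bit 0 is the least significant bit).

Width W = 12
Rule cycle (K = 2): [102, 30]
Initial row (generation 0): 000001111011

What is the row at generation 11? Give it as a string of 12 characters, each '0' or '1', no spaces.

Answer: 010000100001

Derivation:
Gen 0: 000001111011
Gen 1 (rule 102): 000010001101
Gen 2 (rule 30): 000111011001
Gen 3 (rule 102): 001001101011
Gen 4 (rule 30): 011111001010
Gen 5 (rule 102): 100001011110
Gen 6 (rule 30): 110011010001
Gen 7 (rule 102): 010101110011
Gen 8 (rule 30): 110101001110
Gen 9 (rule 102): 011111010010
Gen 10 (rule 30): 110000011111
Gen 11 (rule 102): 010000100001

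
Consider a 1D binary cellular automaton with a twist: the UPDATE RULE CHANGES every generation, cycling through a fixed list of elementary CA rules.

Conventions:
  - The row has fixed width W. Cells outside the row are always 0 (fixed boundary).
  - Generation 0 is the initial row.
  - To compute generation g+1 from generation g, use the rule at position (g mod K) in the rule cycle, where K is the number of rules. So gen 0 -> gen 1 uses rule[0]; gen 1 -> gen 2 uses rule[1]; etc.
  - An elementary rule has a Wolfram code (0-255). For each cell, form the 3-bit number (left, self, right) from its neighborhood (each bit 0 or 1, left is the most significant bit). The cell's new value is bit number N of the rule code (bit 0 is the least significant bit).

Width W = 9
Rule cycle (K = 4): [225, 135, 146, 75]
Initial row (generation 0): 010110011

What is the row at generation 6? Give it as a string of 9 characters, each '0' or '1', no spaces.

Answer: 111101001

Derivation:
Gen 0: 010110011
Gen 1 (rule 225): 001010001
Gen 2 (rule 135): 111010111
Gen 3 (rule 146): 010000010
Gen 4 (rule 75): 100111100
Gen 5 (rule 225): 000011101
Gen 6 (rule 135): 111101001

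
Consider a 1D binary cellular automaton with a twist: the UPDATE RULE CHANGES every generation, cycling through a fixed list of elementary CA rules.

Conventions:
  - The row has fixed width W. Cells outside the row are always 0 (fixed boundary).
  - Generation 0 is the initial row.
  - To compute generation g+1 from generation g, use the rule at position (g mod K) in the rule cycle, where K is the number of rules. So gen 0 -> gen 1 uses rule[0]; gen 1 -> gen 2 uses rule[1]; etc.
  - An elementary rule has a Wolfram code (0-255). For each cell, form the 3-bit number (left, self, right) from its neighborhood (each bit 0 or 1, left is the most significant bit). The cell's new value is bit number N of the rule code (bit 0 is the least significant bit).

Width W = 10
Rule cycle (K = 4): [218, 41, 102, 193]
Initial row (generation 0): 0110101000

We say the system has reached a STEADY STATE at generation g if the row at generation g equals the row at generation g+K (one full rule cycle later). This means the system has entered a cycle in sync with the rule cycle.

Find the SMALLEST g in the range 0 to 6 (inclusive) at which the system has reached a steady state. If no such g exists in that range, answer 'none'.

Gen 0: 0110101000
Gen 1 (rule 218): 1110000100
Gen 2 (rule 41): 1000110001
Gen 3 (rule 102): 1001010011
Gen 4 (rule 193): 0000000001
Gen 5 (rule 218): 0000000010
Gen 6 (rule 41): 1111111000
Gen 7 (rule 102): 0000001000
Gen 8 (rule 193): 1111100011
Gen 9 (rule 218): 1111110111
Gen 10 (rule 41): 1000001100

Answer: none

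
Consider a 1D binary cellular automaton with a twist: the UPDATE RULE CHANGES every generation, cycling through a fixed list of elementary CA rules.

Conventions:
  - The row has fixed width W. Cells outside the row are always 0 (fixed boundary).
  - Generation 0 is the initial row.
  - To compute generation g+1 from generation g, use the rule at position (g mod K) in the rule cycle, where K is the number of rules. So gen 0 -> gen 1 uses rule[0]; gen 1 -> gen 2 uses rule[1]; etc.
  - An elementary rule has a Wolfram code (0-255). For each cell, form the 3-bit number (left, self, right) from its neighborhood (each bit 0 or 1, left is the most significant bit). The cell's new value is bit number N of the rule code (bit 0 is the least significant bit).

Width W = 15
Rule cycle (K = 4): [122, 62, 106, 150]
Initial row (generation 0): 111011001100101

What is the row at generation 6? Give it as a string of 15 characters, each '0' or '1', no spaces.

Gen 0: 111011001100101
Gen 1 (rule 122): 101111111111010
Gen 2 (rule 62): 111000000000111
Gen 3 (rule 106): 101000000001101
Gen 4 (rule 150): 101100000010001
Gen 5 (rule 122): 011110000101010
Gen 6 (rule 62): 110001001111111

Answer: 110001001111111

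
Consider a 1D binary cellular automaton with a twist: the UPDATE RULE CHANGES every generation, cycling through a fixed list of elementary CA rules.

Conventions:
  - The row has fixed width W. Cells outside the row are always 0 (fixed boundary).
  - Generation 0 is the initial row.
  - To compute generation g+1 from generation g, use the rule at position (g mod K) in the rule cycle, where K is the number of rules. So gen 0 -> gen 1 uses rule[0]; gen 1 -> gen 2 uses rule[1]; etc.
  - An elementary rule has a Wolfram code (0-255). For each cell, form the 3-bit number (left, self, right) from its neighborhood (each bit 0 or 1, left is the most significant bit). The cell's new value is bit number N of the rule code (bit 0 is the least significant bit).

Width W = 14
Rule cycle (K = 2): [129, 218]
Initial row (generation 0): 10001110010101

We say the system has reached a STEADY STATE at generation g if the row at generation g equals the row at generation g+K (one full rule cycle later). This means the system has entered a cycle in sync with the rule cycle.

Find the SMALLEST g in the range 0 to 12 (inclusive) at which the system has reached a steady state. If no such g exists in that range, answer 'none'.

Gen 0: 10001110010101
Gen 1 (rule 129): 00100100000000
Gen 2 (rule 218): 01011010000000
Gen 3 (rule 129): 00000000111111
Gen 4 (rule 218): 00000001111111
Gen 5 (rule 129): 11111100111110
Gen 6 (rule 218): 11111111111111
Gen 7 (rule 129): 01111111111110
Gen 8 (rule 218): 11111111111111
Gen 9 (rule 129): 01111111111110
Gen 10 (rule 218): 11111111111111
Gen 11 (rule 129): 01111111111110
Gen 12 (rule 218): 11111111111111
Gen 13 (rule 129): 01111111111110
Gen 14 (rule 218): 11111111111111

Answer: 6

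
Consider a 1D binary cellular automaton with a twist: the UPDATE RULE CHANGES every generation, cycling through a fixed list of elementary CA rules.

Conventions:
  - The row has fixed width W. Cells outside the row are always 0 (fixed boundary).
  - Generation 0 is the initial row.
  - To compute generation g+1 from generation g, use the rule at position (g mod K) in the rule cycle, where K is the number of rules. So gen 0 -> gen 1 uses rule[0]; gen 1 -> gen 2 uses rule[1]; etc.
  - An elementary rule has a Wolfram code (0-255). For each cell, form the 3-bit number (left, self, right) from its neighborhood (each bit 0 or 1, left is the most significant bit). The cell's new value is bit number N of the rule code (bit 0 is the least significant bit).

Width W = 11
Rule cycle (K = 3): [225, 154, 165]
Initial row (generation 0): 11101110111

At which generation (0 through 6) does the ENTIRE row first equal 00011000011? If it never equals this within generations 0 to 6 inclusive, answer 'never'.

Answer: never

Derivation:
Gen 0: 11101110111
Gen 1 (rule 225): 01110111011
Gen 2 (rule 154): 11100110010
Gen 3 (rule 165): 01000000010
Gen 4 (rule 225): 00011111000
Gen 5 (rule 154): 00111110100
Gen 6 (rule 165): 10011101101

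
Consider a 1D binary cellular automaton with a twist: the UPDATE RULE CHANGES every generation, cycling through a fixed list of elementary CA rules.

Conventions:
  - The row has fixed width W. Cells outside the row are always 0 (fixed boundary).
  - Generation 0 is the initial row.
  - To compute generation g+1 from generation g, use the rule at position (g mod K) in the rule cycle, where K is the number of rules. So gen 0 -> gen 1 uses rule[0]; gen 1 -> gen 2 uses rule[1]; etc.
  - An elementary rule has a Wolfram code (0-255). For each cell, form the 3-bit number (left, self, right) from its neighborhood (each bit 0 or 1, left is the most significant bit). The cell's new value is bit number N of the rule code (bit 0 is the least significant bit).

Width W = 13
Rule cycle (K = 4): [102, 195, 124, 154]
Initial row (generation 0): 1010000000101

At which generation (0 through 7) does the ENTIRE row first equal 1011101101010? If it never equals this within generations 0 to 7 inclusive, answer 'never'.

Answer: never

Derivation:
Gen 0: 1010000000101
Gen 1 (rule 102): 1110000001111
Gen 2 (rule 195): 0110111110111
Gen 3 (rule 124): 0111100011101
Gen 4 (rule 154): 1111010111000
Gen 5 (rule 102): 0001111001000
Gen 6 (rule 195): 1110111010011
Gen 7 (rule 124): 1011101111011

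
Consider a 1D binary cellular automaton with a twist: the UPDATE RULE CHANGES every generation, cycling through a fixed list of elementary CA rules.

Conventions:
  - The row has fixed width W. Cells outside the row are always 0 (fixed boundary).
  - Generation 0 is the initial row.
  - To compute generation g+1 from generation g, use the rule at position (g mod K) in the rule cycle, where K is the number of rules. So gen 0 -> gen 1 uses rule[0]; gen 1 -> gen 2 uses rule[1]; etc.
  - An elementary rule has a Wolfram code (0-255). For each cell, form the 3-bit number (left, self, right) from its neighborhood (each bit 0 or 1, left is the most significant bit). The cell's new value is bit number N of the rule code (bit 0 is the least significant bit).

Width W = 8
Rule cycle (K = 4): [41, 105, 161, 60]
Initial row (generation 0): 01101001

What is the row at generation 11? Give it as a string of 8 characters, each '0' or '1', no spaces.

Gen 0: 01101001
Gen 1 (rule 41): 01010000
Gen 2 (rule 105): 00100111
Gen 3 (rule 161): 10000010
Gen 4 (rule 60): 11000011
Gen 5 (rule 41): 10011010
Gen 6 (rule 105): 00011100
Gen 7 (rule 161): 11001001
Gen 8 (rule 60): 10101101
Gen 9 (rule 41): 01011010
Gen 10 (rule 105): 00111100
Gen 11 (rule 161): 10011001

Answer: 10011001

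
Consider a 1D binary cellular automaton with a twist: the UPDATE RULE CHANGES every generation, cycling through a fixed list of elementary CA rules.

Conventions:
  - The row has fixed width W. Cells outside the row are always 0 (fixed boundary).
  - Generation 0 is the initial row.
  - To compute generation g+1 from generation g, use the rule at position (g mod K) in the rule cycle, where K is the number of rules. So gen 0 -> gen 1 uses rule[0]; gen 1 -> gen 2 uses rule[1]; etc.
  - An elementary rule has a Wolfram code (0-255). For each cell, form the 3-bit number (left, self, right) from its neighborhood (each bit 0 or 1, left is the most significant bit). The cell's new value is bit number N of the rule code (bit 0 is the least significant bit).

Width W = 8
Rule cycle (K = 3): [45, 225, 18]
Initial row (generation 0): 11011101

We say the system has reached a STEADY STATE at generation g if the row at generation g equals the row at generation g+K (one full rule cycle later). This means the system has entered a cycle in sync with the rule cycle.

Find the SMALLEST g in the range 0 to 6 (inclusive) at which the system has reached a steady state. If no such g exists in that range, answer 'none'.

Gen 0: 11011101
Gen 1 (rule 45): 10110011
Gen 2 (rule 225): 01010001
Gen 3 (rule 18): 10001010
Gen 4 (rule 45): 10101110
Gen 5 (rule 225): 01010110
Gen 6 (rule 18): 10000001
Gen 7 (rule 45): 10111101
Gen 8 (rule 225): 01011110
Gen 9 (rule 18): 10000001

Answer: 6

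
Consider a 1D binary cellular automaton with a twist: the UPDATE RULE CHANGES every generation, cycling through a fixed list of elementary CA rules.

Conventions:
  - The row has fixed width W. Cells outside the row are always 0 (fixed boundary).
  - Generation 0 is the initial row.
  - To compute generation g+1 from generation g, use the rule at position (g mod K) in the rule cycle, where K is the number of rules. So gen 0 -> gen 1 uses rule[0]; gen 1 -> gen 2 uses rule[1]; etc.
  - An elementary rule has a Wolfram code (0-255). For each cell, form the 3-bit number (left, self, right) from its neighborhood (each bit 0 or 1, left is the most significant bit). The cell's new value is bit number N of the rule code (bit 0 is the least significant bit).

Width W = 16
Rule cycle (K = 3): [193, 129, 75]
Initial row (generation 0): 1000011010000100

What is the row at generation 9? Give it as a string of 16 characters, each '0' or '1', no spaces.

Answer: 1111011000101110

Derivation:
Gen 0: 1000011010000100
Gen 1 (rule 193): 0011001000110001
Gen 2 (rule 129): 1000000010000100
Gen 3 (rule 75): 0011111100111001
Gen 4 (rule 193): 1001111100011000
Gen 5 (rule 129): 0000111001000011
Gen 6 (rule 75): 1111101010011111
Gen 7 (rule 193): 0111100000001111
Gen 8 (rule 129): 0011001111100110
Gen 9 (rule 75): 1111011000101110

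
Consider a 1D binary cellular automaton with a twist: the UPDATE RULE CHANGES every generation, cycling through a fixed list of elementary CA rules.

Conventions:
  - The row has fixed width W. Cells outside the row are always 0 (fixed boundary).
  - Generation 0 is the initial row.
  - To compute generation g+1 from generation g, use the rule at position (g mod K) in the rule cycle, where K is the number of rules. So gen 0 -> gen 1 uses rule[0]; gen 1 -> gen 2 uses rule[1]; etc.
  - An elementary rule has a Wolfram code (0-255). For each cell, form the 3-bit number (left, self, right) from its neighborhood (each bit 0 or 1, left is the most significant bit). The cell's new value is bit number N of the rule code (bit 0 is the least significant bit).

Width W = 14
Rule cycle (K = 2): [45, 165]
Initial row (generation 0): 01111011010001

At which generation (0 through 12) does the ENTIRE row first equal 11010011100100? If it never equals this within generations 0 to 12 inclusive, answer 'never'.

Answer: 6

Derivation:
Gen 0: 01111011010001
Gen 1 (rule 45): 01000110110101
Gen 2 (rule 165): 01010001001111
Gen 3 (rule 45): 01110101001000
Gen 4 (rule 165): 00101111001011
Gen 5 (rule 45): 10111000001110
Gen 6 (rule 165): 11010011100100
Gen 7 (rule 45): 10110010000101
Gen 8 (rule 165): 11000010110111
Gen 9 (rule 45): 10011011101100
Gen 10 (rule 165): 10000101010001
Gen 11 (rule 45): 10110111110101
Gen 12 (rule 165): 11001011101111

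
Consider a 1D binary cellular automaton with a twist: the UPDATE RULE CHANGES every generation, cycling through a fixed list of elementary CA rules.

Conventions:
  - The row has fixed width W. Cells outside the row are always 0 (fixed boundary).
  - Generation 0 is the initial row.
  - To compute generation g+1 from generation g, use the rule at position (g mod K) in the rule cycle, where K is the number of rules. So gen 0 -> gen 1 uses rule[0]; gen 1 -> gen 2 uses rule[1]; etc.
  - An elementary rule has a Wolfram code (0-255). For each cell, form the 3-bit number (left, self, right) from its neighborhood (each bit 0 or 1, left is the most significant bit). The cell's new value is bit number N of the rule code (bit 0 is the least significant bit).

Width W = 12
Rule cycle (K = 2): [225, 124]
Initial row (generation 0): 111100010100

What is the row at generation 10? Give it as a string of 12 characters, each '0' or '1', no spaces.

Answer: 001000111001

Derivation:
Gen 0: 111100010100
Gen 1 (rule 225): 011101001001
Gen 2 (rule 124): 010111101101
Gen 3 (rule 225): 001011110110
Gen 4 (rule 124): 001110011111
Gen 5 (rule 225): 100110001111
Gen 6 (rule 124): 110111001001
Gen 7 (rule 225): 011011000000
Gen 8 (rule 124): 011111100000
Gen 9 (rule 225): 001111101111
Gen 10 (rule 124): 001000111001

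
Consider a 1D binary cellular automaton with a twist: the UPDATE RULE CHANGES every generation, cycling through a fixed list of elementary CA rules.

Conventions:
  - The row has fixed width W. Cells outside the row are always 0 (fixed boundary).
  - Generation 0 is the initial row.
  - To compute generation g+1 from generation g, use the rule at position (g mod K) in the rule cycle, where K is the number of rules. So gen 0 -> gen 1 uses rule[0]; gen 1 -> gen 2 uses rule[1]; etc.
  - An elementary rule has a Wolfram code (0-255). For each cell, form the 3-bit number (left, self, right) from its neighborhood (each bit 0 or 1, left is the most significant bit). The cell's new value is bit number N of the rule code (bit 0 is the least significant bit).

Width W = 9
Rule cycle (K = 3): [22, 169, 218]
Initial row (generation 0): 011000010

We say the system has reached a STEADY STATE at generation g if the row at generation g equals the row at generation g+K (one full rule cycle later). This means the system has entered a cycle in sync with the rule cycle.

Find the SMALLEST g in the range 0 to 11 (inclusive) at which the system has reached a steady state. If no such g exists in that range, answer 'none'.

Gen 0: 011000010
Gen 1 (rule 22): 100100111
Gen 2 (rule 169): 000000110
Gen 3 (rule 218): 000001111
Gen 4 (rule 22): 000010000
Gen 5 (rule 169): 111000111
Gen 6 (rule 218): 111101111
Gen 7 (rule 22): 000000000
Gen 8 (rule 169): 111111111
Gen 9 (rule 218): 111111111
Gen 10 (rule 22): 000000000
Gen 11 (rule 169): 111111111
Gen 12 (rule 218): 111111111
Gen 13 (rule 22): 000000000
Gen 14 (rule 169): 111111111

Answer: 7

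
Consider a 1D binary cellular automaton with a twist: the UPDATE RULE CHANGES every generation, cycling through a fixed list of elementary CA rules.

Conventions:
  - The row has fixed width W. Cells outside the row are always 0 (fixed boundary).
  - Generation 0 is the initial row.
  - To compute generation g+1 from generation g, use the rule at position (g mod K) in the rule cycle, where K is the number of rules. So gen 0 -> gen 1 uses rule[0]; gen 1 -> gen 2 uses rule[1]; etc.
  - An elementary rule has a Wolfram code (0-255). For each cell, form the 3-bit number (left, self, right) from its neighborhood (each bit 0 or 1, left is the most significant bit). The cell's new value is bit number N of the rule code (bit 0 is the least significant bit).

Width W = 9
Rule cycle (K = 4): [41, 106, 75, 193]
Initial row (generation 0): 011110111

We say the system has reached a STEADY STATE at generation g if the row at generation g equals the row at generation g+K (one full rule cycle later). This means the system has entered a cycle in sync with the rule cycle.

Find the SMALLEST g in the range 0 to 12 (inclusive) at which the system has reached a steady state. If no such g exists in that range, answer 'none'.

Answer: none

Derivation:
Gen 0: 011110111
Gen 1 (rule 41): 010001100
Gen 2 (rule 106): 100011100
Gen 3 (rule 75): 001110101
Gen 4 (rule 193): 100110000
Gen 5 (rule 41): 000100111
Gen 6 (rule 106): 001001101
Gen 7 (rule 75): 110011100
Gen 8 (rule 193): 010001101
Gen 9 (rule 41): 000101010
Gen 10 (rule 106): 001010100
Gen 11 (rule 75): 110000001
Gen 12 (rule 193): 010111100
Gen 13 (rule 41): 001100001
Gen 14 (rule 106): 011100010
Gen 15 (rule 75): 110101100
Gen 16 (rule 193): 010000101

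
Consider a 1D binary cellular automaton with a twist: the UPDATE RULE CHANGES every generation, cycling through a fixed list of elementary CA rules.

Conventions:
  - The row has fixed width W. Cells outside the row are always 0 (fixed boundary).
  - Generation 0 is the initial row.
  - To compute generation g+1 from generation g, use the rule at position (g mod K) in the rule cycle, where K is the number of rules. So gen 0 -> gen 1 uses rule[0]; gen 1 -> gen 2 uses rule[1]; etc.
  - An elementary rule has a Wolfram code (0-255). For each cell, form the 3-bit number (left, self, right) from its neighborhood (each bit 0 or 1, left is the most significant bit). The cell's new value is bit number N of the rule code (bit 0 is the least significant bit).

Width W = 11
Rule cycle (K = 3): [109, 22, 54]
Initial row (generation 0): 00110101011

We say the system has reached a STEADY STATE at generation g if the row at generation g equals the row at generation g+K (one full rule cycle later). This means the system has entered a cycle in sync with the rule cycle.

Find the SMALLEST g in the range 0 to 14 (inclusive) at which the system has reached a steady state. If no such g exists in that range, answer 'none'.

Gen 0: 00110101011
Gen 1 (rule 109): 10111111111
Gen 2 (rule 22): 10000000000
Gen 3 (rule 54): 11000000000
Gen 4 (rule 109): 11011111111
Gen 5 (rule 22): 00000000000
Gen 6 (rule 54): 00000000000
Gen 7 (rule 109): 11111111111
Gen 8 (rule 22): 00000000000
Gen 9 (rule 54): 00000000000
Gen 10 (rule 109): 11111111111
Gen 11 (rule 22): 00000000000
Gen 12 (rule 54): 00000000000
Gen 13 (rule 109): 11111111111
Gen 14 (rule 22): 00000000000
Gen 15 (rule 54): 00000000000
Gen 16 (rule 109): 11111111111
Gen 17 (rule 22): 00000000000

Answer: 5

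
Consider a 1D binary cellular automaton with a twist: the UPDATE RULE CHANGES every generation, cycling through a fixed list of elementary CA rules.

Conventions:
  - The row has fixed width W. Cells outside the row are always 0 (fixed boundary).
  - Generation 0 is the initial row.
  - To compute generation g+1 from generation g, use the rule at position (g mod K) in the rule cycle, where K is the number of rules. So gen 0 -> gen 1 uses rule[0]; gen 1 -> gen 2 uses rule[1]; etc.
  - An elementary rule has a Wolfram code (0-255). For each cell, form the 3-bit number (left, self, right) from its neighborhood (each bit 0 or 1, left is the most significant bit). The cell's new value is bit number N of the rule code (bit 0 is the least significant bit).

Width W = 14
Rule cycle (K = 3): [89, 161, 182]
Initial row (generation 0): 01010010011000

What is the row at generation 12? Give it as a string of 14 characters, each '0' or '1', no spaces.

Gen 0: 01010010011000
Gen 1 (rule 89): 00001001011111
Gen 2 (rule 161): 11100000101110
Gen 3 (rule 182): 01010001110101
Gen 4 (rule 89): 00001101010000
Gen 5 (rule 161): 11100010100111
Gen 6 (rule 182): 01010111111010
Gen 7 (rule 89): 00000100001001
Gen 8 (rule 161): 11110001100000
Gen 9 (rule 182): 01101010010000
Gen 10 (rule 89): 01100001001111
Gen 11 (rule 161): 00001100000110
Gen 12 (rule 182): 00010010001001

Answer: 00010010001001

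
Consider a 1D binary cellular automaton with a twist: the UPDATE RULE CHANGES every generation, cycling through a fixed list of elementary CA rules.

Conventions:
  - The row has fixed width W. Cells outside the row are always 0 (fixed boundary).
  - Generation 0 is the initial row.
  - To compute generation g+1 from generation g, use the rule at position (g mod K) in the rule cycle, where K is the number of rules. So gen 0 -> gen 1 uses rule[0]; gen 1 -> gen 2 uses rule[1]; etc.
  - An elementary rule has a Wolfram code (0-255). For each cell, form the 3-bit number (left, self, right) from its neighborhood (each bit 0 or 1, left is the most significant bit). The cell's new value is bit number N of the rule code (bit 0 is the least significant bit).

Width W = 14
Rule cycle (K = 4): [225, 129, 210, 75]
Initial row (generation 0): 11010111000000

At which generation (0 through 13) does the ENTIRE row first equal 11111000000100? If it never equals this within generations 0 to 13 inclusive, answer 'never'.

Gen 0: 11010111000000
Gen 1 (rule 225): 01101011011111
Gen 2 (rule 129): 00000000001110
Gen 3 (rule 210): 00000000010111
Gen 4 (rule 75): 11111111100101
Gen 5 (rule 225): 01111111100010
Gen 6 (rule 129): 00111111001000
Gen 7 (rule 210): 01011111110100
Gen 8 (rule 75): 10010000010001
Gen 9 (rule 225): 00000111000100
Gen 10 (rule 129): 11110010010001
Gen 11 (rule 210): 01111101101010
Gen 12 (rule 75): 11000101100000
Gen 13 (rule 225): 01010010101111

Answer: never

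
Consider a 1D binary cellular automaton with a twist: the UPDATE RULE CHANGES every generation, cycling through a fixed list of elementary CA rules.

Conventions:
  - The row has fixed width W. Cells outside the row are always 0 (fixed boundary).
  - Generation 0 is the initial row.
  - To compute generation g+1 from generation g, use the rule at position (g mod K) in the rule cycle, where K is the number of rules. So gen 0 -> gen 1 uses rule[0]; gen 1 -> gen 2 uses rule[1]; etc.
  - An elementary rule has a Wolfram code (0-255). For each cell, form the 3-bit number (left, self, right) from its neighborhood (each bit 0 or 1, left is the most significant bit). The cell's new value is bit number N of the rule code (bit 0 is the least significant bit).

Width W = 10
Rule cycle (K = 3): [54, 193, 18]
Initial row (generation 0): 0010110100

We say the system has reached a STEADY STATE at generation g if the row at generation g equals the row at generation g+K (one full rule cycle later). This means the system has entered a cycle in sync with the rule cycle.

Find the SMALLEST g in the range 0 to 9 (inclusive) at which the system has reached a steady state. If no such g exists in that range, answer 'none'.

Gen 0: 0010110100
Gen 1 (rule 54): 0111001110
Gen 2 (rule 193): 0011000110
Gen 3 (rule 18): 0100101001
Gen 4 (rule 54): 1111111111
Gen 5 (rule 193): 0111111111
Gen 6 (rule 18): 1000000000
Gen 7 (rule 54): 1100000000
Gen 8 (rule 193): 0101111111
Gen 9 (rule 18): 1000000000
Gen 10 (rule 54): 1100000000
Gen 11 (rule 193): 0101111111
Gen 12 (rule 18): 1000000000

Answer: 6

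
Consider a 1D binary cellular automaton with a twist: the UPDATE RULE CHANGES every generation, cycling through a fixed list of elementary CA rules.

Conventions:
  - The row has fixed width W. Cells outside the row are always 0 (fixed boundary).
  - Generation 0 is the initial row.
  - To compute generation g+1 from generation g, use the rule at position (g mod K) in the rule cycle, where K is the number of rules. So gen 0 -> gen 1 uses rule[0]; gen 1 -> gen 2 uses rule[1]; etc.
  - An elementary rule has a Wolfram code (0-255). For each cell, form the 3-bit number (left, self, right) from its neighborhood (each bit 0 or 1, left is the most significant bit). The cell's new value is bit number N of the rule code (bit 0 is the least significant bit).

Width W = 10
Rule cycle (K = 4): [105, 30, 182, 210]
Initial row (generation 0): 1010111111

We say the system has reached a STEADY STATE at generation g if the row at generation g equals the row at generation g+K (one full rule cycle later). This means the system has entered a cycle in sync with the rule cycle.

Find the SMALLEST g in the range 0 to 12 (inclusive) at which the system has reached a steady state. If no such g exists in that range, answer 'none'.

Answer: none

Derivation:
Gen 0: 1010111111
Gen 1 (rule 105): 0101100001
Gen 2 (rule 30): 1101010011
Gen 3 (rule 182): 0011111100
Gen 4 (rule 210): 0101111110
Gen 5 (rule 105): 0011000010
Gen 6 (rule 30): 0110100111
Gen 7 (rule 182): 1001111010
Gen 8 (rule 210): 0110111001
Gen 9 (rule 105): 0111101000
Gen 10 (rule 30): 1100001100
Gen 11 (rule 182): 0010010010
Gen 12 (rule 210): 0101101101
Gen 13 (rule 105): 0011111110
Gen 14 (rule 30): 0110000001
Gen 15 (rule 182): 1001000011
Gen 16 (rule 210): 0110100101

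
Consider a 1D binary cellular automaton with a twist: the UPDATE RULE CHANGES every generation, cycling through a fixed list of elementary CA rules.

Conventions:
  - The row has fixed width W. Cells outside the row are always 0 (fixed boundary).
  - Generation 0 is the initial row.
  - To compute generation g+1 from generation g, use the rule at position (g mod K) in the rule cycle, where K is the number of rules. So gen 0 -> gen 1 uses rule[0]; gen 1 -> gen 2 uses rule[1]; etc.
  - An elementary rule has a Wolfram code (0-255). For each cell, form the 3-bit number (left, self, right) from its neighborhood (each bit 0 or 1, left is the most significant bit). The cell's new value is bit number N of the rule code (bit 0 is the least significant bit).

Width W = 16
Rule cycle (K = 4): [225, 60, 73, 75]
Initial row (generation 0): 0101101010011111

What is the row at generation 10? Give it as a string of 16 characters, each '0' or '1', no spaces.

Answer: 0101100010111001

Derivation:
Gen 0: 0101101010011111
Gen 1 (rule 225): 0010110100001111
Gen 2 (rule 60): 0011101110001000
Gen 3 (rule 73): 1010101010100011
Gen 4 (rule 75): 0000000000001111
Gen 5 (rule 225): 1111111111100111
Gen 6 (rule 60): 1000000000010100
Gen 7 (rule 73): 0011111111000001
Gen 8 (rule 75): 1110000001011110
Gen 9 (rule 225): 0110111100101110
Gen 10 (rule 60): 0101100010111001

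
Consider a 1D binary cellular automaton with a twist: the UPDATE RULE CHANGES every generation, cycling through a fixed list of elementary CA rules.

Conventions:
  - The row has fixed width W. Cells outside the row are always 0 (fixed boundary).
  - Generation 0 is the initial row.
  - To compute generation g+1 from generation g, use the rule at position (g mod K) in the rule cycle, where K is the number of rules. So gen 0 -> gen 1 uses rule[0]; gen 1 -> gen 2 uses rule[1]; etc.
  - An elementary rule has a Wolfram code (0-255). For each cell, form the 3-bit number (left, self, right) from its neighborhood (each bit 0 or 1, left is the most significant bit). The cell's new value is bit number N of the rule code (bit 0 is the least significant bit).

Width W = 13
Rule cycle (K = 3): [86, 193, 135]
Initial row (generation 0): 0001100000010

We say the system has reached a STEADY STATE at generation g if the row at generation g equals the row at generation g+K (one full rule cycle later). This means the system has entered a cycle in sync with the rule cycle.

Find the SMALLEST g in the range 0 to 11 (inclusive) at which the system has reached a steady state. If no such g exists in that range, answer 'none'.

Gen 0: 0001100000010
Gen 1 (rule 86): 0010110000111
Gen 2 (rule 193): 1000010110011
Gen 3 (rule 135): 1011110000100
Gen 4 (rule 86): 1000011001110
Gen 5 (rule 193): 0011001000110
Gen 6 (rule 135): 1100011011000
Gen 7 (rule 86): 0110101001100
Gen 8 (rule 193): 0010000000101
Gen 9 (rule 135): 1110111111101
Gen 10 (rule 86): 0010000000101
Gen 11 (rule 193): 1000111110000
Gen 12 (rule 135): 1011011100111
Gen 13 (rule 86): 1001000111001
Gen 14 (rule 193): 0000010011000

Answer: none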